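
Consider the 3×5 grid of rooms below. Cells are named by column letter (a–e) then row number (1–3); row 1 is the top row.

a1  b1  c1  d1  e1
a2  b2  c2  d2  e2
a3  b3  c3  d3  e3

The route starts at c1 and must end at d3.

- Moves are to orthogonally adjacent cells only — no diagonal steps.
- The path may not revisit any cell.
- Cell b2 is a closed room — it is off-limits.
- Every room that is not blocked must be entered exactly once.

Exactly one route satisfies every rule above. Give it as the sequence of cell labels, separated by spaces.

c1 b1 a1 a2 a3 b3 c3 c2 d2 d1 e1 e2 e3 d3

Need to visit all 14 open cells exactly once, starting at c1 and ending at d3.
Route from c1: left 2 to a1, down 2 to a3, right 2 to c3, up 1 to c2, right 1 to d2, up 1 to d1, right 1 to e1, down 2 to e3, left 1 to d3 — 13 moves in all.
Check: all 14 open cells covered.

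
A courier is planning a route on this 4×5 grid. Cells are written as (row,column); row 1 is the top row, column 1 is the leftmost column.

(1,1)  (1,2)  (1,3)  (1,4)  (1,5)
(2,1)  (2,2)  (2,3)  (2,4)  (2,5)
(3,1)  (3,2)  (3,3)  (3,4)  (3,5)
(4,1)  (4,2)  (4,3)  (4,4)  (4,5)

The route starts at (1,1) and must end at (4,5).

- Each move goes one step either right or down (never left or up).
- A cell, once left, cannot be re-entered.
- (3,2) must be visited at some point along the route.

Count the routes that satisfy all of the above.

12

A right/down-only route from (1,1) to (4,5) makes exactly 3 down-moves and 4 right-moves in some order.
With no other constraints that would be C(7,3) = 35 routes.
Split at (3,2) and multiply the segment counts: (1,1)→(3,2): 3; (3,2)→(4,5): 4; product = 12.
That gives 12 routes.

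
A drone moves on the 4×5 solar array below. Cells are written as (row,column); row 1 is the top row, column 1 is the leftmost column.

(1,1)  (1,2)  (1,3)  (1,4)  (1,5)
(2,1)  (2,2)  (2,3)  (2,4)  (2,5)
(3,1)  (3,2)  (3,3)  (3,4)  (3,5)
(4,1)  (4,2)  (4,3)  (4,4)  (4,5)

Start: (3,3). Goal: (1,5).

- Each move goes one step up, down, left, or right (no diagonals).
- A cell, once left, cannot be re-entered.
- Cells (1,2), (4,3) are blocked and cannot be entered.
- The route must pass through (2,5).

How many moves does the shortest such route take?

Any route passes through (2,5) somewhere between (3,3) and (1,5). Summing Manhattan distances along the two legs ((3,3) → (2,5) → (1,5)) gives a lower bound of 3 + 1 = 4 moves.
A route of 4 moves achieves this: (3,3) → (2,3) → (2,4) → (2,5) → (1,5).
Since 4 matches the lower bound, it is optimal.

4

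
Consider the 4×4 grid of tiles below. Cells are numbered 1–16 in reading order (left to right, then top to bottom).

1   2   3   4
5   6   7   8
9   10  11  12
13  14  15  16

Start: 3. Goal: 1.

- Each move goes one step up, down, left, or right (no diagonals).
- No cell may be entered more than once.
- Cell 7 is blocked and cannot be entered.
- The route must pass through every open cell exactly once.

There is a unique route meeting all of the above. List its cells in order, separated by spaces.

Need to visit all 15 open cells exactly once, starting at 3 and ending at 1.
Cell 13 has only two open neighbours (9 and 14), so the path must pass straight through it: one of those is the cell it's entered from and the other is where it exits.
Route from 3: right 1 to 4, down 3 to 16, left 1 to 15, up 1 to 11, left 1 to 10, down 1 to 14, left 1 to 13, up 2 to 5, right 1 to 6, up 1 to 2, left 1 to 1 — 14 moves in all.
Check: all 15 open cells covered.

3 4 8 12 16 15 11 10 14 13 9 5 6 2 1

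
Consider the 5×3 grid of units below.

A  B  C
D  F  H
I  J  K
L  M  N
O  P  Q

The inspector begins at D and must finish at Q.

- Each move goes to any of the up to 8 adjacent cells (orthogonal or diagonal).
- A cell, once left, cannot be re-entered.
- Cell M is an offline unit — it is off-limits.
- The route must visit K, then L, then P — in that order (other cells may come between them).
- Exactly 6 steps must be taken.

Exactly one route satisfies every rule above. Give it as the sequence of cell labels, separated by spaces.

The waypoints must appear in the order K, L, P, with no cell reused.
Route from D: right to F, down-right to K, left to J, down-left to L, down-right to P, right to Q — 6 moves in all.
Check: order respected (K at step 2, L at step 4, P at step 5); 6 moves as required.

D F K J L P Q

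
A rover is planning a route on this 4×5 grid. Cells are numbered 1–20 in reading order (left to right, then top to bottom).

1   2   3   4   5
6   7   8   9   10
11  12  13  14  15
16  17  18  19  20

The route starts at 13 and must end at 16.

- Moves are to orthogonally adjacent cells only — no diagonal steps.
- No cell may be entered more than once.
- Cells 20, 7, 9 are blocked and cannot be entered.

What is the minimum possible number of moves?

The Manhattan distance from 13 to 16 is |3−4| + |3−1| = 3, so at least 3 moves are needed.
A route of 3 moves achieves this: 13 → 18 → 17 → 16.
Since 3 matches the lower bound, it is optimal.

3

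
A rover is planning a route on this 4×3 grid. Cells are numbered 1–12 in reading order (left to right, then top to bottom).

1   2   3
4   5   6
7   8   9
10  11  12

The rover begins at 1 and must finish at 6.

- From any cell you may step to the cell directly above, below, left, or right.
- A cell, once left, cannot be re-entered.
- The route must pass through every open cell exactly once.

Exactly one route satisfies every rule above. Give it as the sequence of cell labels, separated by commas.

1, 4, 7, 10, 11, 12, 9, 8, 5, 2, 3, 6

Need to visit all 12 open cells exactly once, starting at 1 and ending at 6.
Route from 1: 3× down (reaching 10), 2× right (reaching 12), up to 9, left to 8, 2× up (reaching 2), right to 3, down to 6 — 11 moves in all.
Check: all 12 open cells covered.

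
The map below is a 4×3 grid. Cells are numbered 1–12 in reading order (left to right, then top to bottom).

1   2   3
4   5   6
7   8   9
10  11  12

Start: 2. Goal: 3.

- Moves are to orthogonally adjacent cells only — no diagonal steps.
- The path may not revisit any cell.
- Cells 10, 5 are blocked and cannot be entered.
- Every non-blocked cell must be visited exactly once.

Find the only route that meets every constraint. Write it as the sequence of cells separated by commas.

2, 1, 4, 7, 8, 11, 12, 9, 6, 3

Need to visit all 10 open cells exactly once, starting at 2 and ending at 3.
Cell 1 has only two open neighbours (4 and 2), so the path must pass straight through it: one of those is the cell it's entered from and the other is where it exits.
Route from 2: left 1 to 1, down 2 to 7, right 1 to 8, down 1 to 11, right 1 to 12, up 3 to 3 — 9 moves in all.
Check: all 10 open cells covered.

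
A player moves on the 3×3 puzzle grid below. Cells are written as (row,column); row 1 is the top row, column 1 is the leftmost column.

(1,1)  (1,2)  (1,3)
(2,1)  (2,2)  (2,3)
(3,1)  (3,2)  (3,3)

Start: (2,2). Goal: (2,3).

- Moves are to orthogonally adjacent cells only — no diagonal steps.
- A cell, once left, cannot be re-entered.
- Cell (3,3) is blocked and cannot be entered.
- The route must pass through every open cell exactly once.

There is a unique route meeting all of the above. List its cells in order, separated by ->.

Need to visit all 8 open cells exactly once, starting at (2,2) and ending at (2,3).
Cell (3,1) has only two open neighbours ((2,1) and (3,2)), so the path must pass straight through it: one of those is the cell it's entered from and the other is where it exits.
Route from (2,2): down 1 to (3,2), left 1 to (3,1), up 2 to (1,1), right 2 to (1,3), down 1 to (2,3) — 7 moves in all.
Check: all 8 open cells covered.

(2,2) -> (3,2) -> (3,1) -> (2,1) -> (1,1) -> (1,2) -> (1,3) -> (2,3)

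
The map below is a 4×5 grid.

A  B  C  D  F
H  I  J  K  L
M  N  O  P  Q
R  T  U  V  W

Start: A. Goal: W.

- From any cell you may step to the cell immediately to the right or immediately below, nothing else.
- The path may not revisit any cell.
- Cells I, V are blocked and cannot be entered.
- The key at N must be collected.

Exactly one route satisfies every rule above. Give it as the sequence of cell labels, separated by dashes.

Moves only go right or down, so the column and row indices never decrease.
Route from A: down 2 to M, right 4 to Q, down 1 to W — 7 moves in all.
Check: all required cells visited.

A - H - M - N - O - P - Q - W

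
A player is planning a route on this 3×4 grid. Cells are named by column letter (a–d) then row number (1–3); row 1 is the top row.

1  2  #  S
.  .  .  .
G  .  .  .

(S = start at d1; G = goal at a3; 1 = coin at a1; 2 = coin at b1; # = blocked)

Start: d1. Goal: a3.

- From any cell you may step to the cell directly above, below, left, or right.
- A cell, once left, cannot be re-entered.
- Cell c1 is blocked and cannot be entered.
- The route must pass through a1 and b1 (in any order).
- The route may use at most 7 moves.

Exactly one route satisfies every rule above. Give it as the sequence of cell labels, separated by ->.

Any route must reach a1 and b1 and still end at a3 within 7 moves, so the order of the required stops is forced.
Route from d1: down to d2, 2× left (reaching b2), up to b1, left to a1, 2× down (reaching a3) — 7 moves in all.
Check: all required cells visited; 7 ≤ 7 moves.

d1 -> d2 -> c2 -> b2 -> b1 -> a1 -> a2 -> a3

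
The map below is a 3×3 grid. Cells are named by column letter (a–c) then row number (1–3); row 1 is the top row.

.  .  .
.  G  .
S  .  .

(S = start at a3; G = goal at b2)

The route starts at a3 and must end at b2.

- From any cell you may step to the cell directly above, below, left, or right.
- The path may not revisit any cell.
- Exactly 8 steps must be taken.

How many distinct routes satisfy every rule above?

Need simple routes of exactly 8 moves from a3 to b2 (Manhattan distance 2, so 3 moves are spent on a detour and 3 undoing it).
Enumerating: a3 a2 a1 b1 c1 c2 c3 b3 b2 | a3 b3 c3 c2 c1 b1 a1 a2 b2.
That gives 2 routes.

2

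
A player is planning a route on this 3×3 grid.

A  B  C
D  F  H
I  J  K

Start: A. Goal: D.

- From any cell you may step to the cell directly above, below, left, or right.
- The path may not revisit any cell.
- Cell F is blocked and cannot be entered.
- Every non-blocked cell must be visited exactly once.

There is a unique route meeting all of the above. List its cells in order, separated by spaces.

A B C H K J I D

Need to visit all 8 open cells exactly once, starting at A and ending at D.
Route from A: 2× right (reaching C), 2× down (reaching K), 2× left (reaching I), up to D — 7 moves in all.
Check: all 8 open cells covered.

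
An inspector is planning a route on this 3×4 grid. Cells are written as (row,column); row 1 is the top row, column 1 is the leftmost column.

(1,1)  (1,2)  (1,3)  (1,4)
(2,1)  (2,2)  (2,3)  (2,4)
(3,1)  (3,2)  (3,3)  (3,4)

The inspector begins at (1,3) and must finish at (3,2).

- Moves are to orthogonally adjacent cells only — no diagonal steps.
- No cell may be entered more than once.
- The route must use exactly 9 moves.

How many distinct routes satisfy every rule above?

Need simple routes of exactly 9 moves from (1,3) to (3,2) (Manhattan distance 3, so 3 moves are spent on a detour and 3 undoing it).
Enumerating: (1,3) (1,2) (1,1) (2,1) (2,2) (2,3) (2,4) (3,4) (3,3) (3,2) | (1,3) (1,4) (2,4) (3,4) (3,3) (2,3) (2,2) (2,1) (3,1) (3,2) | (1,3) (1,4) (2,4) (2,3) (2,2) (1,2) (1,1) (2,1) (3,1) (3,2).
That gives 3 routes.

3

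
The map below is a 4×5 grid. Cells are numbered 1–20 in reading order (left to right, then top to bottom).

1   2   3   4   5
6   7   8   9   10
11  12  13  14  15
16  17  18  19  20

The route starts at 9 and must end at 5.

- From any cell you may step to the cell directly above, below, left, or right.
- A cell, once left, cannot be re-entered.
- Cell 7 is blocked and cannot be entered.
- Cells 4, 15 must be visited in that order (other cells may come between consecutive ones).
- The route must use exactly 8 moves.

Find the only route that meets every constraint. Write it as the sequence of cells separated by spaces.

9 4 3 8 13 14 15 10 5

The waypoints must appear in the order 4, 15, with no cell reused.
Route from 9: up 1 to 4, left 1 to 3, down 2 to 13, right 2 to 15, up 2 to 5 — 8 moves in all.
Check: order respected (4 at step 1, 15 at step 6); 8 moves as required.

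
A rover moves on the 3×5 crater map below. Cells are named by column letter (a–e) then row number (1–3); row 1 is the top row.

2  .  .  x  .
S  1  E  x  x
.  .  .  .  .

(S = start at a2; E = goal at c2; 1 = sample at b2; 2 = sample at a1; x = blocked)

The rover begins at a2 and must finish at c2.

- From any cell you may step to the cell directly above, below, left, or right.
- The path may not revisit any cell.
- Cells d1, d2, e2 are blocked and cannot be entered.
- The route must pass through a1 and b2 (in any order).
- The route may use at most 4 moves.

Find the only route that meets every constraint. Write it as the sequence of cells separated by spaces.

a2 a1 b1 b2 c2

The 4-move cap with required stops at a1, b2 leaves no slack for detours.
Route from a2: up 1 to a1, right 1 to b1, down 1 to b2, right 1 to c2 — 4 moves in all.
Check: all required cells visited; 4 ≤ 4 moves.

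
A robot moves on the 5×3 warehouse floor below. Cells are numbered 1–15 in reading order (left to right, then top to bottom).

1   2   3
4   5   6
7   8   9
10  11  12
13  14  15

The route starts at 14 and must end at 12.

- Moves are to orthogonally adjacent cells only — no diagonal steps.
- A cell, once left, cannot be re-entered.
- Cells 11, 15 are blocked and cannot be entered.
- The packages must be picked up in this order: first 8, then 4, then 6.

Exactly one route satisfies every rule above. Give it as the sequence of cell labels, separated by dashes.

The waypoints must appear in the order 8, 4, 6, with no cell reused.
Route from 14: left 1 to 13, up 2 to 7, right 1 to 8, up 1 to 5, left 1 to 4, up 1 to 1, right 2 to 3, down 3 to 12 — 12 moves in all.
Check: order respected (8 at step 4, 4 at step 6, 6 at step 10).

14 - 13 - 10 - 7 - 8 - 5 - 4 - 1 - 2 - 3 - 6 - 9 - 12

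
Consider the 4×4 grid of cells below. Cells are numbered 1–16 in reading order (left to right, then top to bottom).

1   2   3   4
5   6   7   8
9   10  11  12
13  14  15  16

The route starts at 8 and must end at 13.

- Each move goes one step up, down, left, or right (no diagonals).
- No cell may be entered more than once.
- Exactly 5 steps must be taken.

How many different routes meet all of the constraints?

Need simple routes of exactly 5 moves from 8 to 13 (Manhattan distance 5, so 0 moves are spent on a detour and 0 undoing it).
Branch systematically from the start, pruning whenever the remaining move budget drops below the Manhattan distance to 13 or differs from it in parity. Grouping the completions by first move — via 12: 4; via 7: 6 (no valid completion starts via 4) — and summing: 4 + 6 = 10.
That gives 10 routes.

10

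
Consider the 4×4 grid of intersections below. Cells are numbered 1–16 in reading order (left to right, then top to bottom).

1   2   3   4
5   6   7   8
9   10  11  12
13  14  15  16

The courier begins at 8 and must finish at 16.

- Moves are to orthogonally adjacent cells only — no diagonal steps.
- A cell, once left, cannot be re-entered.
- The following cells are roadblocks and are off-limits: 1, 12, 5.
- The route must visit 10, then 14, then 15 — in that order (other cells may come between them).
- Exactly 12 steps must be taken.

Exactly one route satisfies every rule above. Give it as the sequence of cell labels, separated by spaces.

8 4 3 2 6 7 11 10 9 13 14 15 16

The waypoints must appear in the order 10, 14, 15, with no cell reused.
Route from 8: up 1 to 4, left 2 to 2, down 1 to 6, right 1 to 7, down 1 to 11, left 2 to 9, down 1 to 13, right 3 to 16 — 12 moves in all.
Check: order respected (10 at step 7, 14 at step 10, 15 at step 11); 12 moves as required.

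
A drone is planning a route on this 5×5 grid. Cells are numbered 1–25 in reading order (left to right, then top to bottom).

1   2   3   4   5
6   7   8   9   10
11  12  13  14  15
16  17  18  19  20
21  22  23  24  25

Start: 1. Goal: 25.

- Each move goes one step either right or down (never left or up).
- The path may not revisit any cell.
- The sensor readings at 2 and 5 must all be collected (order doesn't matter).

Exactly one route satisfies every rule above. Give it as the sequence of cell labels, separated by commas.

Moves only go right or down, so the column and row indices never decrease.
Route from 1: right 4 to 5, down 4 to 25 — 8 moves in all.
Check: all required cells visited.

1, 2, 3, 4, 5, 10, 15, 20, 25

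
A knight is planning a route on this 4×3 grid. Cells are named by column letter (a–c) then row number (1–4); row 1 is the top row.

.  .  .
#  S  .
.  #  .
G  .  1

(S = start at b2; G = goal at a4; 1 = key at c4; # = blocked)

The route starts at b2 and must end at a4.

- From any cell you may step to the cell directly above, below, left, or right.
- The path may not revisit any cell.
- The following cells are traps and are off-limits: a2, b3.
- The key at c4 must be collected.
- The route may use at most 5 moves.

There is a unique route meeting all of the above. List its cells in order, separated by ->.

The 5-move cap with required stops at c4 leaves no slack for detours.
Route from b2: right to c2, 2× down (reaching c4), 2× left (reaching a4) — 5 moves in all.
Check: all required cells visited; 5 ≤ 5 moves.

b2 -> c2 -> c3 -> c4 -> b4 -> a4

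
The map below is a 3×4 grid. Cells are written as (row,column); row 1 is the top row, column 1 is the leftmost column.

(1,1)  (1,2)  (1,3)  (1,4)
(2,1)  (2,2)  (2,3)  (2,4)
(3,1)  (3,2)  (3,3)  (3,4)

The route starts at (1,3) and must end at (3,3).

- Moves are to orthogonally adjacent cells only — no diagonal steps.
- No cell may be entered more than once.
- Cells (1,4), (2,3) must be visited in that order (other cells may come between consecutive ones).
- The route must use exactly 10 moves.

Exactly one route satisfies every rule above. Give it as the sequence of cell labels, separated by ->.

The waypoints must appear in the order (1,4), (2,3), with no cell reused.
Route from (1,3): right to (1,4), down to (2,4), 2× left (reaching (2,2)), up to (1,2), left to (1,1), 2× down (reaching (3,1)), 2× right (reaching (3,3)) — 10 moves in all.
Check: order respected ((1,4) at step 1, (2,3) at step 3); 10 moves as required.

(1,3) -> (1,4) -> (2,4) -> (2,3) -> (2,2) -> (1,2) -> (1,1) -> (2,1) -> (3,1) -> (3,2) -> (3,3)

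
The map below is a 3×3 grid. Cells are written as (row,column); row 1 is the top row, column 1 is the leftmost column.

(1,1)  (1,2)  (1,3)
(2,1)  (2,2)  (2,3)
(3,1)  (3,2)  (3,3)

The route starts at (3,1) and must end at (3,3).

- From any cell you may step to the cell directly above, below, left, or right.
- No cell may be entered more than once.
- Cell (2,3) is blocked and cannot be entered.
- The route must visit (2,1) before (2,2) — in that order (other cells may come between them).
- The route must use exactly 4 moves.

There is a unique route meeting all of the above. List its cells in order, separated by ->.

(3,1) -> (2,1) -> (2,2) -> (3,2) -> (3,3)

The waypoints must appear in the order (2,1), (2,2), with no cell reused.
Route from (3,1): up 1 to (2,1), right 1 to (2,2), down 1 to (3,2), right 1 to (3,3) — 4 moves in all.
Check: order respected ((2,1) at step 1, (2,2) at step 2); 4 moves as required.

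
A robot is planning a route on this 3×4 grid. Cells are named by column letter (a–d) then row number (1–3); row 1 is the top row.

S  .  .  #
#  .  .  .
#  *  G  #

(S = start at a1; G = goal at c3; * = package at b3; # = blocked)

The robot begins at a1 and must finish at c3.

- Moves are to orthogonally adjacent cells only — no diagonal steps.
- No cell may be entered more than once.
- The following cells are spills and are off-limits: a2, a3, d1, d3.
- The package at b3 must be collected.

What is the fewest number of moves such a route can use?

4

Any route passes through b3 somewhere between a1 and c3. Summing Manhattan distances along the two legs (a1 → b3 → c3) gives a lower bound of 3 + 1 = 4 moves.
A route of 4 moves achieves this: a1 → b1 → b2 → b3 → c3.
Since 4 matches the lower bound, it is optimal.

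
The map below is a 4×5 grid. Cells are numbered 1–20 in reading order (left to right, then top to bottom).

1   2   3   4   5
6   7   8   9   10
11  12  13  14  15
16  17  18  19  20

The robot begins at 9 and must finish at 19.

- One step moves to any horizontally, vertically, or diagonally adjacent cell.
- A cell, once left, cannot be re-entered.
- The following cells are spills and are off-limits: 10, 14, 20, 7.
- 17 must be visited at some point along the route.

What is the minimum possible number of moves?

Any route passes through 17 somewhere between 9 and 19. Summing Chebyshev distances along the two legs (9 → 17 → 19) gives a lower bound of 2 + 2 = 4 moves.
A route of 4 moves achieves this: 9 → 13 → 17 → 18 → 19.
Since 4 matches the lower bound, it is optimal.

4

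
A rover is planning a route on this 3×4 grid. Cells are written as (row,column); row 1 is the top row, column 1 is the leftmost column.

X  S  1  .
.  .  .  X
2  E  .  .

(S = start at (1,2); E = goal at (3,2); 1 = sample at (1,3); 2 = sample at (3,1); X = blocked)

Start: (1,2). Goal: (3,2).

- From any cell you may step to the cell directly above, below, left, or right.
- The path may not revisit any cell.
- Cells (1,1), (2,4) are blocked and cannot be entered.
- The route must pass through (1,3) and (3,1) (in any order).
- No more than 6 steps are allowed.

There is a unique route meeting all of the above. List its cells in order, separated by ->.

The 6-move cap with required stops at (1,3), (3,1) leaves no slack for detours.
Route from (1,2): right to (1,3), down to (2,3), 2× left (reaching (2,1)), down to (3,1), right to (3,2) — 6 moves in all.
Check: all required cells visited; 6 ≤ 6 moves.

(1,2) -> (1,3) -> (2,3) -> (2,2) -> (2,1) -> (3,1) -> (3,2)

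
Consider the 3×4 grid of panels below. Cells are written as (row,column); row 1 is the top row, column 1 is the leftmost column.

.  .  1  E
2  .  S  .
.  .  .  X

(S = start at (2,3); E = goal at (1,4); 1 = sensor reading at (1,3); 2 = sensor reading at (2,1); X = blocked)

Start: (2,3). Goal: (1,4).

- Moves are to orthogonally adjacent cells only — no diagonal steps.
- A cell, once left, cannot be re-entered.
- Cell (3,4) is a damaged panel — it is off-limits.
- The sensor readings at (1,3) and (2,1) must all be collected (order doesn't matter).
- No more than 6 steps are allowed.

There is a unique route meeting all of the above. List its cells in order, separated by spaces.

Any route must reach (1,3) and (2,1) and still end at (1,4) within 6 moves, so the order of the required stops is forced.
Route from (2,3): left 2 to (2,1), up 1 to (1,1), right 3 to (1,4) — 6 moves in all.
Check: all required cells visited; 6 ≤ 6 moves.

(2,3) (2,2) (2,1) (1,1) (1,2) (1,3) (1,4)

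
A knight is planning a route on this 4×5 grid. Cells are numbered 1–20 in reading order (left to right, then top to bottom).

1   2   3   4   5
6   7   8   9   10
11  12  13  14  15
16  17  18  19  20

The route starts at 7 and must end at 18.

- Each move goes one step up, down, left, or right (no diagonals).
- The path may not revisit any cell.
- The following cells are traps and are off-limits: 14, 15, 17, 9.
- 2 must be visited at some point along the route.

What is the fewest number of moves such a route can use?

Any route passes through 2 somewhere between 7 and 18. Summing Manhattan distances along the two legs (7 → 2 → 18) gives a lower bound of 1 + 4 = 5 moves.
A route of 5 moves achieves this: 7 → 2 → 3 → 8 → 13 → 18.
Since 5 matches the lower bound, it is optimal.

5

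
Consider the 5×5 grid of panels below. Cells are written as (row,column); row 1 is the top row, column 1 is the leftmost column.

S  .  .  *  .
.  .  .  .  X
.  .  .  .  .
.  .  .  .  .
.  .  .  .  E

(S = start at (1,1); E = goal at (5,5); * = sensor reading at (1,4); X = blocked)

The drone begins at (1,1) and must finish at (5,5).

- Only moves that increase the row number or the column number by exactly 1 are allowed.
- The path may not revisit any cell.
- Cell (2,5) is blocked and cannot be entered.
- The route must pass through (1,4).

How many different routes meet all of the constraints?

3

A right/down-only route from (1,1) to (5,5) makes exactly 4 down-moves and 4 right-moves in some order.
With no other constraints that would be C(8,4) = 70 routes.
Split at (1,4) and multiply the segment counts (each segment already excludes blocked cells): (1,1)→(1,4): 1; (1,4)→(5,5): 3; product = 3.
That gives 3 routes.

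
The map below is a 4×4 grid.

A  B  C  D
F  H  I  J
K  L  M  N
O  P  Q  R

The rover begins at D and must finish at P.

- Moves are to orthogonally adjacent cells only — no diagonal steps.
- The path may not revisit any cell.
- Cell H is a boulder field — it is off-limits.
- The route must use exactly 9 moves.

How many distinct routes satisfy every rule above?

6

Need simple routes of exactly 9 moves from D to P (Manhattan distance 5, so 2 moves are spent on a detour and 2 undoing it).
Enumerating: D J N R Q M L K O P | D J I C B A F K O P | D J I C B A F K L P | D C I J N R Q M L P | D C I J N M L K O P | D C B A F K L M Q P.
That gives 6 routes.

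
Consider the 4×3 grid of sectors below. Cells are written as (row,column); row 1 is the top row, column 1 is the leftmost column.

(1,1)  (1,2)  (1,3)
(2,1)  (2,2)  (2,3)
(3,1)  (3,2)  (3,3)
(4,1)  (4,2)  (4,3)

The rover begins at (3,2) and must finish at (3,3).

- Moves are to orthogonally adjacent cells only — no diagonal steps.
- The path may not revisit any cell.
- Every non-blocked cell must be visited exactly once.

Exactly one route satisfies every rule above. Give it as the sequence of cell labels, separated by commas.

Need to visit all 12 open cells exactly once, starting at (3,2) and ending at (3,3).
Route from (3,2): up to (2,2), right to (2,3), up to (1,3), 2× left (reaching (1,1)), 3× down (reaching (4,1)), 2× right (reaching (4,3)), up to (3,3) — 11 moves in all.
Check: all 12 open cells covered.

(3,2), (2,2), (2,3), (1,3), (1,2), (1,1), (2,1), (3,1), (4,1), (4,2), (4,3), (3,3)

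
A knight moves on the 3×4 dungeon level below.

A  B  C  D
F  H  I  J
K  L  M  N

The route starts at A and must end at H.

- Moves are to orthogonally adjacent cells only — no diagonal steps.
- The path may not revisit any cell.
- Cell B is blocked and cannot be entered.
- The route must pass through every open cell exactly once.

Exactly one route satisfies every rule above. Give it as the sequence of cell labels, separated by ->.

A -> F -> K -> L -> M -> N -> J -> D -> C -> I -> H

Need to visit all 11 open cells exactly once, starting at A and ending at H.
Route from A: 2× down (reaching K), 3× right (reaching N), 2× up (reaching D), left to C, down to I, left to H — 10 moves in all.
Check: all 11 open cells covered.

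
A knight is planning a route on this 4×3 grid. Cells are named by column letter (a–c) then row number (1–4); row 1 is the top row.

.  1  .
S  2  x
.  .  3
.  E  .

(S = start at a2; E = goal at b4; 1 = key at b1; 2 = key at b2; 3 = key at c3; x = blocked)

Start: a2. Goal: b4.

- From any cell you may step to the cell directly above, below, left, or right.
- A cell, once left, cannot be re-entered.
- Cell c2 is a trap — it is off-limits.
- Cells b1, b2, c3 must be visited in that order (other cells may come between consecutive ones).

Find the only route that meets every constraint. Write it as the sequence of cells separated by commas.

The waypoints must appear in the order b1, b2, c3, with no cell reused.
Route from a2: up to a1, right to b1, 2× down (reaching b3), right to c3, down to c4, left to b4 — 7 moves in all.
Check: order respected (1 at step 2, 2 at step 3, 3 at step 5).

a2, a1, b1, b2, b3, c3, c4, b4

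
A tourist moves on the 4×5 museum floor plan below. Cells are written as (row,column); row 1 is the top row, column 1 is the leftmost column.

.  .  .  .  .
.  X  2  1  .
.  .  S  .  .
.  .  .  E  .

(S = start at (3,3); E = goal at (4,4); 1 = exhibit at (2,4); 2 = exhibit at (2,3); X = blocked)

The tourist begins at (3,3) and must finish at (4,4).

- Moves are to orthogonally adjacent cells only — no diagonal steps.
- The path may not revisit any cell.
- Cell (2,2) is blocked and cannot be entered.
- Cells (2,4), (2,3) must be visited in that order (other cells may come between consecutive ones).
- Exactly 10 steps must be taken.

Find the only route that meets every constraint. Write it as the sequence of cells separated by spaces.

(3,3) (3,4) (2,4) (2,3) (1,3) (1,4) (1,5) (2,5) (3,5) (4,5) (4,4)

The waypoints must appear in the order (2,4), (2,3), with no cell reused.
Route from (3,3): right 1 to (3,4), up 1 to (2,4), left 1 to (2,3), up 1 to (1,3), right 2 to (1,5), down 3 to (4,5), left 1 to (4,4) — 10 moves in all.
Check: order respected (1 at step 2, 2 at step 3); 10 moves as required.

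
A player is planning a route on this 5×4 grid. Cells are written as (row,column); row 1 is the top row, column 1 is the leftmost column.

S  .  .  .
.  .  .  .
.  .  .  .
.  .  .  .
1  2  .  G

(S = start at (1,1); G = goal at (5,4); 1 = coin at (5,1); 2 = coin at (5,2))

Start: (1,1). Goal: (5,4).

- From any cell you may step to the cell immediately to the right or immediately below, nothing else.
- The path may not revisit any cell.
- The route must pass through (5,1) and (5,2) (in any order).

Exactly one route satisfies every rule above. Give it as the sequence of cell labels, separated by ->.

Moves only go right or down, so the column and row indices never decrease.
Route from (1,1): 4× down (reaching (5,1)), 3× right (reaching (5,4)) — 7 moves in all.
Check: all required cells visited.

(1,1) -> (2,1) -> (3,1) -> (4,1) -> (5,1) -> (5,2) -> (5,3) -> (5,4)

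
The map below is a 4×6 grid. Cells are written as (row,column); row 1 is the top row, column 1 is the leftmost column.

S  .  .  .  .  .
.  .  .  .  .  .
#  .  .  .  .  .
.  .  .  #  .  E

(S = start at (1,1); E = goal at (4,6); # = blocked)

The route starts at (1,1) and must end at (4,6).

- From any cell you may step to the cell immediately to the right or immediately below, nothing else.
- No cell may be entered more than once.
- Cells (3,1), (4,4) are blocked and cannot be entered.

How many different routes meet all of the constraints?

34

A right/down-only route from (1,1) to (4,6) makes exactly 3 down-moves and 5 right-moves in some order.
With no other constraints that would be C(8,3) = 56 routes.
Subtract routes through each blocked cell (inclusion–exclusion for overlaps): − through (3,1): 6 − through (4,4): 20 + through (3,1)&(4,4): 4 → 34.
That gives 34 routes.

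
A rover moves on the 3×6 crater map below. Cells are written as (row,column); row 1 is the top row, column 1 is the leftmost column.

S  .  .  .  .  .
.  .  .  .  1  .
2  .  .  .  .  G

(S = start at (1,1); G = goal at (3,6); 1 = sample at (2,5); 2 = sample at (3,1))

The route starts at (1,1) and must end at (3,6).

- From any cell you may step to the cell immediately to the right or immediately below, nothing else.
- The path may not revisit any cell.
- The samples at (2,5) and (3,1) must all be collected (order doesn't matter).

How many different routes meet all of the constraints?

A right/down-only route from (1,1) to (3,6) makes exactly 2 down-moves and 5 right-moves in some order.
With no other constraints that would be C(7,2) = 21 routes.
(3,1) is below but to the left of (2,5): going (2,5) → (3,1) would need a leftward move and (3,1) → (2,5) an upward move, so no right/down-only route can visit both required cells.
No route satisfies every constraint, so the count is 0.

0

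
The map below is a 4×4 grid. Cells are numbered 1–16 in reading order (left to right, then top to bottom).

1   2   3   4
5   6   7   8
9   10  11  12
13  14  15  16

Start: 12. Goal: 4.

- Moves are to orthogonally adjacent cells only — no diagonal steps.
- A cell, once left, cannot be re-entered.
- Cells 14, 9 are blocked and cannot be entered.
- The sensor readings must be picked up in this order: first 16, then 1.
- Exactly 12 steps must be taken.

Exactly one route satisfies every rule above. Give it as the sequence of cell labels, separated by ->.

The waypoints must appear in the order 16, 1, with no cell reused.
Route from 12: down to 16, left to 15, up to 11, left to 10, up to 6, left to 5, up to 1, 2× right (reaching 3), down to 7, right to 8, up to 4 — 12 moves in all.
Check: order respected (16 at step 1, 1 at step 7); 12 moves as required.

12 -> 16 -> 15 -> 11 -> 10 -> 6 -> 5 -> 1 -> 2 -> 3 -> 7 -> 8 -> 4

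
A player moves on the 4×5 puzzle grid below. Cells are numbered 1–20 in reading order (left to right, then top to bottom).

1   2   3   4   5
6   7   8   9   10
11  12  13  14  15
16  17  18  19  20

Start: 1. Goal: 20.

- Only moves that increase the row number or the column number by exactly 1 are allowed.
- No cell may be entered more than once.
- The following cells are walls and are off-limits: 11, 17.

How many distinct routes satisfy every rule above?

28

A right/down-only route from 1 to 20 makes exactly 3 down-moves and 4 right-moves in some order.
With no other constraints that would be C(7,3) = 35 routes.
Subtract routes through each blocked cell (inclusion–exclusion for overlaps): − through 11: 5 − through 17: 4 + through 11&17: 2 → 28.
That gives 28 routes.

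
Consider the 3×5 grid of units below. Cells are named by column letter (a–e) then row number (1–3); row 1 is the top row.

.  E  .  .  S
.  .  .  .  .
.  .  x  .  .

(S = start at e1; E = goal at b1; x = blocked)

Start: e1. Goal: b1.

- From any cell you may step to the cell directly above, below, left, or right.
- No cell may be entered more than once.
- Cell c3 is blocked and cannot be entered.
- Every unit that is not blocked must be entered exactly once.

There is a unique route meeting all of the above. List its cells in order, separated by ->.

Need to visit all 14 open cells exactly once, starting at e1 and ending at b1.
Cell b3 has only two open neighbours (b2 and a3), so the path must pass straight through it: one of those is the cell it's entered from and the other is where it exits.
Route from e1: down 2 to e3, left 1 to d3, up 2 to d1, left 1 to c1, down 1 to c2, left 1 to b2, down 1 to b3, left 1 to a3, up 2 to a1, right 1 to b1 — 13 moves in all.
Check: all 14 open cells covered.

e1 -> e2 -> e3 -> d3 -> d2 -> d1 -> c1 -> c2 -> b2 -> b3 -> a3 -> a2 -> a1 -> b1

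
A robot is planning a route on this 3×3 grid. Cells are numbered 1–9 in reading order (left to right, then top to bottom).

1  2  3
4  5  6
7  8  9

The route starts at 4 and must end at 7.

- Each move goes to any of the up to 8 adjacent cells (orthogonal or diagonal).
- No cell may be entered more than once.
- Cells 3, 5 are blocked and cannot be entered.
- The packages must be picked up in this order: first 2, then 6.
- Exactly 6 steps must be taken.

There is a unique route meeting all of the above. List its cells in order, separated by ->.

The waypoints must appear in the order 2, 6, with no cell reused.
Route from 4: up to 1, right to 2, down-right to 6, down to 9, 2× left (reaching 7) — 6 moves in all.
Check: order respected (2 at step 2, 6 at step 3); 6 moves as required.

4 -> 1 -> 2 -> 6 -> 9 -> 8 -> 7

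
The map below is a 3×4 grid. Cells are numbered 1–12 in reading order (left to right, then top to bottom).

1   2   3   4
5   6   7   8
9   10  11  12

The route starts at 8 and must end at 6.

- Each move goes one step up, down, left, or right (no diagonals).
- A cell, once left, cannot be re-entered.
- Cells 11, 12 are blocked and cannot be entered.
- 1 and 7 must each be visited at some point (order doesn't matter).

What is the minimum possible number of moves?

6

Any route passes through 1 and 7 in some order between 8 and 6. Summing Manhattan distances along each leg and taking the cheapest ordering (8 → 7 → 1 → 6) gives a lower bound of 1 + 3 + 2 = 6 moves.
A route of 6 moves achieves this: 8 → 7 → 3 → 2 → 1 → 5 → 6.
Since 6 matches the lower bound, it is optimal.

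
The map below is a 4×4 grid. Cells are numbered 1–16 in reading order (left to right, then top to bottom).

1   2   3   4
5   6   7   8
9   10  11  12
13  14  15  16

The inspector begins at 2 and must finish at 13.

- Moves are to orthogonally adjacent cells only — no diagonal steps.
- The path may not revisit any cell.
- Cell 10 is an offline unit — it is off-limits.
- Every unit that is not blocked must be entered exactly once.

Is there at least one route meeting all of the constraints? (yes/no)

no

Colour the cells like a checkerboard: each orthogonal step flips colour, so a Hamiltonian route alternates colours. Here there are 8 cells of one colour and 7 of the other, with start on the same colour as the goal — the counts and endpoints can't be arranged into an alternating sequence of length 15, so no Hamiltonian route exists.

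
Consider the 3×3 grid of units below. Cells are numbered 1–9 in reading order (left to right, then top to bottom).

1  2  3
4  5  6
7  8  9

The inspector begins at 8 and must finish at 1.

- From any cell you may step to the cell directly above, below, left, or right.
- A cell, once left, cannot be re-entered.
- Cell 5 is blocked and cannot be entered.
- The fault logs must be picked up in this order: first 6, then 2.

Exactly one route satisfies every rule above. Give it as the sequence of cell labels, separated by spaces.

The waypoints must appear in the order 6, 2, with no cell reused.
Route from 8: right to 9, 2× up (reaching 3), 2× left (reaching 1) — 5 moves in all.
Check: order respected (6 at step 2, 2 at step 4).

8 9 6 3 2 1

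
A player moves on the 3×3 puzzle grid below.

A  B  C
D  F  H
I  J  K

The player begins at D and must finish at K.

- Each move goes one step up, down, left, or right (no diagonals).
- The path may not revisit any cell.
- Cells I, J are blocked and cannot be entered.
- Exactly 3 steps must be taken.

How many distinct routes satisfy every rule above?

Need simple routes of exactly 3 moves from D to K (Manhattan distance 3, so 0 moves are spent on a detour and 0 undoing it).
Enumerating: D F H K.
That gives 1 route.

1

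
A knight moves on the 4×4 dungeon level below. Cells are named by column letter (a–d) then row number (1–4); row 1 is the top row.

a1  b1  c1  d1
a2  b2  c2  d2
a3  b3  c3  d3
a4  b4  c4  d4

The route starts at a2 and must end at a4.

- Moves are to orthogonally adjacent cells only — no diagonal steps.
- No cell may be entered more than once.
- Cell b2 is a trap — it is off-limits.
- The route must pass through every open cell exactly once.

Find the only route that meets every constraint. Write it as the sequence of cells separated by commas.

Need to visit all 15 open cells exactly once, starting at a2 and ending at a4.
Route from a2: up 1 to a1, right 3 to d1, down 1 to d2, left 1 to c2, down 1 to c3, right 1 to d3, down 1 to d4, left 2 to b4, up 1 to b3, left 1 to a3, down 1 to a4 — 14 moves in all.
Check: all 15 open cells covered.

a2, a1, b1, c1, d1, d2, c2, c3, d3, d4, c4, b4, b3, a3, a4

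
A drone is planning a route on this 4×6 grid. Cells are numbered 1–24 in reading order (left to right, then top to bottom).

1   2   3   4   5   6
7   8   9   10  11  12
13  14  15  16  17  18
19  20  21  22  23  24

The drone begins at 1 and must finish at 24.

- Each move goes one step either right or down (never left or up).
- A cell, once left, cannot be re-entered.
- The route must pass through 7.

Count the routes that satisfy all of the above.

A right/down-only route from 1 to 24 makes exactly 3 down-moves and 5 right-moves in some order.
With no other constraints that would be C(8,3) = 56 routes.
Split at 7 and multiply the segment counts: 1→7: 1; 7→24: 21; product = 21.
That gives 21 routes.

21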